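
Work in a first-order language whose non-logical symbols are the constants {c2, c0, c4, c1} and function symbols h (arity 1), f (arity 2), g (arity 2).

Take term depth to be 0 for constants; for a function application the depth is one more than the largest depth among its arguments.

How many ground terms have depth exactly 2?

3204

Count level by level. With function symbols h/1, f/2, g/2, the terms of depth ≤ k are the 4 constants together with each function applied to depth-≤(k−1) tuples, so N_k = 4 + N_{k-1} + N_{k-1}^2 + N_{k-1}^2.
N_0 = 4
N_1 = 4 + 4 + 4^2 + 4^2 = 40
N_2 = 4 + 40 + 40^2 + 40^2 = 3244
Terms of depth exactly 2: N_2 − N_1 = 3244 − 40 = 3204.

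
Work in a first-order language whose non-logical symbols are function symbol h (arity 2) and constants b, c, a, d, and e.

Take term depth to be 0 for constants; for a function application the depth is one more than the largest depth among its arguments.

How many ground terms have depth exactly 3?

Let N_k = |{terms of depth ≤ k}|. Then N_0 = 5 and N_k = 5 + N_{k-1}^2 for k ≥ 1 (one summand per function symbol, arity giving the exponent).
N_0 = 5
N_1 = 5 + 5^2 = 30
N_2 = 5 + 30^2 = 905
N_3 = 5 + 905^2 = 819030
Terms of depth exactly 3: N_3 − N_2 = 819030 − 905 = 818125.

818125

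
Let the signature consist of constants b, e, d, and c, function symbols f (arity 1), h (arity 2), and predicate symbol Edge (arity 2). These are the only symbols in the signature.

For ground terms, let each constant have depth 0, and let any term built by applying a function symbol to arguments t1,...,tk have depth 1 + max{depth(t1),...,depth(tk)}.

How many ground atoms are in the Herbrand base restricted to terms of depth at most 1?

First count ground terms of depth ≤ 1.
Count level by level. With function symbols f/1, h/2, the terms of depth ≤ k are the 4 constants together with each function applied to depth-≤(k−1) tuples, so N_k = 4 + N_{k-1} + N_{k-1}^2.
N_0 = 4
N_1 = 4 + 4 + 4^2 = 24
So |H| = 24.
Ground atoms are formed by filling each argument slot of a predicate with a term from H, so an r-ary predicate gives |H|^r atoms:
  Edge: 24^2 = 576
Total ground atoms: 576.

576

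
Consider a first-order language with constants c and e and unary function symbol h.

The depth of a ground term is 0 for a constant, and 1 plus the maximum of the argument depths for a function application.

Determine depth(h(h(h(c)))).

depth(h(c)) = 1 + depth(c) = 1 + 0 = 1
depth(h(h(c))) = 1 + depth(h(c)) = 1 + 1 = 2
depth(h(h(h(c)))) = 1 + depth(h(h(c))) = 1 + 2 = 3

3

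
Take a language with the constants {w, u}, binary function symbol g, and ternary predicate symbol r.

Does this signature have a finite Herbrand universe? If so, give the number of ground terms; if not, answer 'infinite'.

infinite

The signature has at least one function symbol (g, arity 2) and at least one constant (w).
Iterating g gives infinitely many distinct ground terms: w, g(w, w), g(g(w, w), g(w, w)), ...
So the Herbrand universe is infinite.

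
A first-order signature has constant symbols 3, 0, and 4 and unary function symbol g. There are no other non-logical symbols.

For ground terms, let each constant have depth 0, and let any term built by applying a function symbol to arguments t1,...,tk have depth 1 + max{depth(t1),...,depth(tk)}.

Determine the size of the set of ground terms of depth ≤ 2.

Count level by level. With function symbols g/1, the terms of depth ≤ k are the 3 constants together with each function applied to depth-≤(k−1) tuples, so N_k = 3 + N_{k-1}.
N_0 = 3
N_1 = 3 + 3 = 6
N_2 = 3 + 6 = 9
Explicitly: 3, 0, 4, g(3), g(0), g(4), g(g(3)), g(g(0)), g(g(4)).

9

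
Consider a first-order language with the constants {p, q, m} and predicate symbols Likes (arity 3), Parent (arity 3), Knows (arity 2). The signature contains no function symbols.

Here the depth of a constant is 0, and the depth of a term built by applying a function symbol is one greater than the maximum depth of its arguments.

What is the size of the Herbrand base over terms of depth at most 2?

First count ground terms of depth ≤ 2.
With no function symbols every ground term is a constant, so there are exactly 3 ground terms at every depth bound.
N_0 = 3
N_1 = 3
N_2 = 3
Explicitly: p, q, m.
So |H| = 3.
A ground atom is a predicate applied to a tuple of terms from H, so the count is the sum over predicates of |H|^arity:
  Likes: 3^3 = 27;  Parent: 3^3 = 27;  Knows: 3^2 = 9
Total ground atoms: 27 + 27 + 9 = 63.

63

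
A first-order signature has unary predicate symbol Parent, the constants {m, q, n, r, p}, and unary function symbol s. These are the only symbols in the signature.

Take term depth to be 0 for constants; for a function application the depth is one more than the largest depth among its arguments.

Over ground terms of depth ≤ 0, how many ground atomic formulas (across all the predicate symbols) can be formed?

5

First count ground terms of depth ≤ 0.
Let N_k count ground terms of depth at most k. Each non-constant term of depth ≤ k is some function symbol applied to depth-≤(k−1) arguments, giving N_k = 5 + N_{k-1}.
N_0 = 5
So |H| = 5.
A ground atom is a predicate applied to a tuple of terms from H, so the count is the sum over predicates of |H|^arity:
  Parent: 5
Total ground atoms: 5.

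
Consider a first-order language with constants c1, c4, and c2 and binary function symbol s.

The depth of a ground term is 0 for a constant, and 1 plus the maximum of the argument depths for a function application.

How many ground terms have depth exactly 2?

135

Count level by level. With function symbols s/2, the terms of depth ≤ k are the 3 constants together with each function applied to depth-≤(k−1) tuples, so N_k = 3 + N_{k-1}^2.
N_0 = 3
N_1 = 3 + 3^2 = 12
N_2 = 3 + 12^2 = 147
Terms of depth exactly 2: N_2 − N_1 = 147 − 12 = 135.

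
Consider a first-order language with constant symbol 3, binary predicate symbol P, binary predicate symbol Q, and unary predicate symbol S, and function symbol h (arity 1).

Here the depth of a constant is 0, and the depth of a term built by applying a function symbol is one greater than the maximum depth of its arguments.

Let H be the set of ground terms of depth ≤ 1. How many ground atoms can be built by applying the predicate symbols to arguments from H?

First count ground terms of depth ≤ 1.
Let N_k count ground terms of depth at most k. Each non-constant term of depth ≤ k is some function symbol applied to depth-≤(k−1) arguments, giving N_k = 1 + N_{k-1}.
N_0 = 1
N_1 = 1 + 1 = 2
So |H| = 2.
For each predicate symbol, the number of ground atoms is |H| raised to its arity; summing:
  P: 2^2 = 4;  Q: 2^2 = 4;  S: 2
Total ground atoms: 4 + 4 + 2 = 10.

10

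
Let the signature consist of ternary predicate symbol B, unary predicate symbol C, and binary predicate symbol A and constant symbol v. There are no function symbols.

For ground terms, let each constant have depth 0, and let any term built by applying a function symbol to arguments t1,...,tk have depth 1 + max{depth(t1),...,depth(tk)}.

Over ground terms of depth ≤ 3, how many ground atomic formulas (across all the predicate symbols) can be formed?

3

First count ground terms of depth ≤ 3.
With no function symbols every ground term is a constant, so there is exactly 1 ground term at every depth bound.
N_0 = 1
N_1 = 1
N_2 = 1
N_3 = 1
Explicitly: v.
So |H| = 1.
For each predicate symbol, the number of ground atoms is |H| raised to its arity; summing:
  B: 1^3 = 1;  C: 1;  A: 1^2 = 1
Total ground atoms: 1 + 1 + 1 = 3.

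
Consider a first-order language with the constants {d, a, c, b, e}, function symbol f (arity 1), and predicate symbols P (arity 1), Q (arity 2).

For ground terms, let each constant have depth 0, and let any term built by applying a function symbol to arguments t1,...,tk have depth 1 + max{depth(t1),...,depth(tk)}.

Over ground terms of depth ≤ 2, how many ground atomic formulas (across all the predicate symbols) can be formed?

240

First count ground terms of depth ≤ 2.
Write N_k for the number of ground terms of depth ≤ k. A term of depth ≤ k is either a constant or a function symbol applied to arguments of depth ≤ k−1, so N_k = 5 + N_{k-1}.
N_0 = 5
N_1 = 5 + 5 = 10
N_2 = 5 + 10 = 15
So |H| = 15.
Ground atoms are formed by filling each argument slot of a predicate with a term from H, so an r-ary predicate gives |H|^r atoms:
  P: 15;  Q: 15^2 = 225
Total ground atoms: 15 + 225 = 240.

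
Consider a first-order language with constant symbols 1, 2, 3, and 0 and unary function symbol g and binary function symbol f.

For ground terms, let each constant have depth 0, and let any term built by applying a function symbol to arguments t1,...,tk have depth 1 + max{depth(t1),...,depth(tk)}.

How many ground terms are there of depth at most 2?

604

Write N_k for the number of ground terms of depth ≤ k. A term of depth ≤ k is either a constant or a function symbol applied to arguments of depth ≤ k−1, so N_k = 4 + N_{k-1} + N_{k-1}^2.
N_0 = 4
N_1 = 4 + 4 + 4^2 = 24
N_2 = 4 + 24 + 24^2 = 604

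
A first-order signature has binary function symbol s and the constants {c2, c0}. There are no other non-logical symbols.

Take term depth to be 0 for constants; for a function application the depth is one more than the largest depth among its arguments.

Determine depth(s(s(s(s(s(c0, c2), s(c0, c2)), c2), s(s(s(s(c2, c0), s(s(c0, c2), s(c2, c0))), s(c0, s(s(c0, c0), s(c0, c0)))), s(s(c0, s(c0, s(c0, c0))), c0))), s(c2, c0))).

7

depth(s(c0, c2)) = 1 + max(0, 0) = 1
depth(s(s(c0, c2), s(c0, c2))) = 1 + max(1, 1) = 2
depth(s(s(s(c0, c2), s(c0, c2)), c2)) = 1 + max(2, 0) = 3
depth(s(c2, c0)) = 1 + max(0, 0) = 1
depth(s(s(c0, c2), s(c2, c0))) = 1 + max(1, 1) = 2
depth(s(s(c2, c0), s(s(c0, c2), s(c2, c0)))) = 1 + max(1, 2) = 3
depth(s(c0, c0)) = 1 + max(0, 0) = 1
depth(s(s(c0, c0), s(c0, c0))) = 1 + max(1, 1) = 2
depth(s(c0, s(s(c0, c0), s(c0, c0)))) = 1 + max(0, 2) = 3
depth(s(s(s(c2, c0), s(s(c0, c2), s(c2, c0))), s(c0, s(s(c0, c0), s(c0, c0))))) = 1 + max(3, 3) = 4
depth(s(c0, s(c0, c0))) = 1 + max(0, 1) = 2
depth(s(c0, s(c0, s(c0, c0)))) = 1 + max(0, 2) = 3
depth(s(s(c0, s(c0, s(c0, c0))), c0)) = 1 + max(3, 0) = 4
depth(s(s(s(s(c2, c0), s(s(c0, c2), s(c2, c0))), s(c0, s(s(c0, c0), s(c0, c0)))), s(s(c0, s(c0, s(c0, c0))), c0))) = 1 + max(4, 4) = 5
depth(s(s(s(s(c0, c2), s(c0, c2)), c2), s(s(s(s(c2, c0), s(s(c0, c2), s(c2, c0))), s(c0, s(s(c0, c0), s(c0, c0)))), s(s(c0, s(c0, s(c0, c0))), c0)))) = 1 + max(3, 5) = 6
depth(s(s(s(s(s(c0, c2), s(c0, c2)), c2), s(s(s(s(c2, c0), s(s(c0, c2), s(c2, c0))), s(c0, s(s(c0, c0), s(c0, c0)))), s(s(c0, s(c0, s(c0, c0))), c0))), s(c2, c0))) = 1 + max(6, 1) = 7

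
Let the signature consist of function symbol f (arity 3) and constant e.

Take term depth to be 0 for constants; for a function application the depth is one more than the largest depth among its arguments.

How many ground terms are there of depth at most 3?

Let N_k count ground terms of depth at most k. Each non-constant term of depth ≤ k is some function symbol applied to depth-≤(k−1) arguments, giving N_k = 1 + N_{k-1}^3.
N_0 = 1
N_1 = 1 + 1^3 = 2
N_2 = 1 + 2^3 = 9
N_3 = 1 + 9^3 = 730

730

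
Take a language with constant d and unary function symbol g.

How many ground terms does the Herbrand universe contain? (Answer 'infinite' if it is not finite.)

The signature has at least one function symbol (g, arity 1) and at least one constant (d).
Iterating g gives infinitely many distinct ground terms: d, g(d), g(g(d)), ...
So the Herbrand universe is infinite.

infinite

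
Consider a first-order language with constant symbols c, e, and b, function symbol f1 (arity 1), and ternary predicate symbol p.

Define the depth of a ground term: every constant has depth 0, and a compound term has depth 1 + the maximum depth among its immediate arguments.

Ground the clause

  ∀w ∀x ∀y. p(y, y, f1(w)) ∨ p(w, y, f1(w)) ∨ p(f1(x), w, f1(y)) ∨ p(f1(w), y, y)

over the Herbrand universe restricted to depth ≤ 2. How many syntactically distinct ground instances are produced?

729

Ground terms of depth ≤ 2:
  Let N_k = |{terms of depth ≤ k}|. Then N_0 = 3 and N_k = 3 + N_{k-1} for k ≥ 1 (one summand per function symbol, arity giving the exponent).
  N_0 = 3
  N_1 = 3 + 3 = 6
  N_2 = 3 + 6 = 9
  Explicitly: c, e, b, f1(c), f1(e), f1(b), f1(f1(c)), f1(f1(e)), f1(f1(b)).
So there are 9 ground terms available for substitution.
The body mentions every one of the 3 quantified variables; since ground terms form a free algebra, no two substitutions collapse to the same formula.
Number of ground instances = 9^3 = 729.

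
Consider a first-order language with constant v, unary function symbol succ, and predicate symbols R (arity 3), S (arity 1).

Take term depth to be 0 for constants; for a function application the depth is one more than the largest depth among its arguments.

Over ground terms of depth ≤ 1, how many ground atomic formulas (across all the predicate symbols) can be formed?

10

First count ground terms of depth ≤ 1.
If N_k denotes the number of depth-≤k ground terms, the 1 constant gives N_0 = 1, and each function symbol of arity r contributes N_{k-1}^r new terms at level k: N_k = 1 + N_{k-1}.
N_0 = 1
N_1 = 1 + 1 = 2
So |H| = 2.
A ground atom is a predicate applied to a tuple of terms from H, so the count is the sum over predicates of |H|^arity:
  R: 2^3 = 8;  S: 2
Total ground atoms: 8 + 2 = 10.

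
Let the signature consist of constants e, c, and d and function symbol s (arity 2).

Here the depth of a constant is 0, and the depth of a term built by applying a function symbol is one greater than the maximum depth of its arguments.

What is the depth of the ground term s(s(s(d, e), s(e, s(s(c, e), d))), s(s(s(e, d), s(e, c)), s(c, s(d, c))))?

5

depth(s(d, e)) = 1 + max(0, 0) = 1
depth(s(c, e)) = 1 + max(0, 0) = 1
depth(s(s(c, e), d)) = 1 + max(1, 0) = 2
depth(s(e, s(s(c, e), d))) = 1 + max(0, 2) = 3
depth(s(s(d, e), s(e, s(s(c, e), d)))) = 1 + max(1, 3) = 4
depth(s(e, d)) = 1 + max(0, 0) = 1
depth(s(e, c)) = 1 + max(0, 0) = 1
depth(s(s(e, d), s(e, c))) = 1 + max(1, 1) = 2
depth(s(d, c)) = 1 + max(0, 0) = 1
depth(s(c, s(d, c))) = 1 + max(0, 1) = 2
depth(s(s(s(e, d), s(e, c)), s(c, s(d, c)))) = 1 + max(2, 2) = 3
depth(s(s(s(d, e), s(e, s(s(c, e), d))), s(s(s(e, d), s(e, c)), s(c, s(d, c))))) = 1 + max(4, 3) = 5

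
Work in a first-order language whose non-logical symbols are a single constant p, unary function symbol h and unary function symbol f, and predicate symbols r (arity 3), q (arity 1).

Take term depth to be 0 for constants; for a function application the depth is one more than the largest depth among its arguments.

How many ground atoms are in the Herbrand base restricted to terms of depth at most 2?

First count ground terms of depth ≤ 2.
Let N_k count ground terms of depth at most k. Each non-constant term of depth ≤ k is some function symbol applied to depth-≤(k−1) arguments, giving N_k = 1 + N_{k-1} + N_{k-1}.
N_0 = 1
N_1 = 1 + 1 + 1 = 3
N_2 = 1 + 3 + 3 = 7
Explicitly: p, h(p), h(h(p)), h(f(p)), f(p), f(h(p)), f(f(p)).
So |H| = 7.
For each predicate symbol, the number of ground atoms is |H| raised to its arity; summing:
  r: 7^3 = 343;  q: 7
Total ground atoms: 343 + 7 = 350.

350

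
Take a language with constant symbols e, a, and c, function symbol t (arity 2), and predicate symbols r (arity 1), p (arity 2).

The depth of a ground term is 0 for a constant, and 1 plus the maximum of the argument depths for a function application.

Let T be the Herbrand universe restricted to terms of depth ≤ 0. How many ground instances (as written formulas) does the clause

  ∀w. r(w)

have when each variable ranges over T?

Ground terms of depth ≤ 0:
  Let N_k count ground terms of depth at most k. Each non-constant term of depth ≤ k is some function symbol applied to depth-≤(k−1) arguments, giving N_k = 3 + N_{k-1}^2.
  N_0 = 3
  Explicitly: e, a, c.
So there are 3 ground terms available for substitution.
The body mentions the single quantified variable w; since ground terms form a free algebra, no two substitutions collapse to the same formula.
Number of ground instances = 3.

3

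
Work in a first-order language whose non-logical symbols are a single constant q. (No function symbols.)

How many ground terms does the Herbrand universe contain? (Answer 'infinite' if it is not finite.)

There are no function symbols, so the only ground term is the single constant.
The Herbrand universe is {q}, finite with 1 element.

1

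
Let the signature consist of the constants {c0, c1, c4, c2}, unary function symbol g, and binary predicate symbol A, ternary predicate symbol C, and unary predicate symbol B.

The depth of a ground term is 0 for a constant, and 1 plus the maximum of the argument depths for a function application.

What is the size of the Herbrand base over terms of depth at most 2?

First count ground terms of depth ≤ 2.
Count level by level. With function symbols g/1, the terms of depth ≤ k are the 4 constants together with each function applied to depth-≤(k−1) tuples, so N_k = 4 + N_{k-1}.
N_0 = 4
N_1 = 4 + 4 = 8
N_2 = 4 + 8 = 12
Explicitly: c0, c1, c4, c2, g(c0), g(c1), g(c4), g(c2), g(g(c0)), g(g(c1)), g(g(c4)), g(g(c2)).
So |H| = 12.
For each predicate symbol, the number of ground atoms is |H| raised to its arity; summing:
  A: 12^2 = 144;  C: 12^3 = 1728;  B: 12
Total ground atoms: 144 + 1728 + 12 = 1884.

1884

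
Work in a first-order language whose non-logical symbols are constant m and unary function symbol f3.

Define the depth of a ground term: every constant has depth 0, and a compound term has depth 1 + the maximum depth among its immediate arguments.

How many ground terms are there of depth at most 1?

Let N_k = |{terms of depth ≤ k}|. Then N_0 = 1 and N_k = 1 + N_{k-1} for k ≥ 1 (one summand per function symbol, arity giving the exponent).
N_0 = 1
N_1 = 1 + 1 = 2

2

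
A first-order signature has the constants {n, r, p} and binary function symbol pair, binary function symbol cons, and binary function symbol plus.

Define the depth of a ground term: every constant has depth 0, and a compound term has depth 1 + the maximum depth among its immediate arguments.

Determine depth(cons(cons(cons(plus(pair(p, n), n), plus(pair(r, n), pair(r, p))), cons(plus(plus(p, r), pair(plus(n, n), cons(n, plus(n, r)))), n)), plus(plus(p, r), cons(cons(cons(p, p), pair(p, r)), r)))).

depth(pair(p, n)) = 1 + max(0, 0) = 1
depth(plus(pair(p, n), n)) = 1 + max(1, 0) = 2
depth(pair(r, n)) = 1 + max(0, 0) = 1
depth(pair(r, p)) = 1 + max(0, 0) = 1
depth(plus(pair(r, n), pair(r, p))) = 1 + max(1, 1) = 2
depth(cons(plus(pair(p, n), n), plus(pair(r, n), pair(r, p)))) = 1 + max(2, 2) = 3
depth(plus(p, r)) = 1 + max(0, 0) = 1
depth(plus(n, n)) = 1 + max(0, 0) = 1
depth(plus(n, r)) = 1 + max(0, 0) = 1
depth(cons(n, plus(n, r))) = 1 + max(0, 1) = 2
depth(pair(plus(n, n), cons(n, plus(n, r)))) = 1 + max(1, 2) = 3
depth(plus(plus(p, r), pair(plus(n, n), cons(n, plus(n, r))))) = 1 + max(1, 3) = 4
depth(cons(plus(plus(p, r), pair(plus(n, n), cons(n, plus(n, r)))), n)) = 1 + max(4, 0) = 5
depth(cons(cons(plus(pair(p, n), n), plus(pair(r, n), pair(r, p))), cons(plus(plus(p, r), pair(plus(n, n), cons(n, plus(n, r)))), n))) = 1 + max(3, 5) = 6
depth(cons(p, p)) = 1 + max(0, 0) = 1
depth(pair(p, r)) = 1 + max(0, 0) = 1
depth(cons(cons(p, p), pair(p, r))) = 1 + max(1, 1) = 2
depth(cons(cons(cons(p, p), pair(p, r)), r)) = 1 + max(2, 0) = 3
depth(plus(plus(p, r), cons(cons(cons(p, p), pair(p, r)), r))) = 1 + max(1, 3) = 4
depth(cons(cons(cons(plus(pair(p, n), n), plus(pair(r, n), pair(r, p))), cons(plus(plus(p, r), pair(plus(n, n), cons(n, plus(n, r)))), n)), plus(plus(p, r), cons(cons(cons(p, p), pair(p, r)), r)))) = 1 + max(6, 4) = 7

7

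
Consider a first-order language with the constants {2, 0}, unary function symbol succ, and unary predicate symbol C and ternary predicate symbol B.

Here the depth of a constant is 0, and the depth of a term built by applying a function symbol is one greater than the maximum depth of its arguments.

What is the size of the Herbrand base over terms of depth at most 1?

First count ground terms of depth ≤ 1.
Write N_k for the number of ground terms of depth ≤ k. A term of depth ≤ k is either a constant or a function symbol applied to arguments of depth ≤ k−1, so N_k = 2 + N_{k-1}.
N_0 = 2
N_1 = 2 + 2 = 4
Explicitly: 2, 0, succ(2), succ(0).
So |H| = 4.
For each predicate symbol, the number of ground atoms is |H| raised to its arity; summing:
  C: 4;  B: 4^3 = 64
Total ground atoms: 4 + 64 = 68.

68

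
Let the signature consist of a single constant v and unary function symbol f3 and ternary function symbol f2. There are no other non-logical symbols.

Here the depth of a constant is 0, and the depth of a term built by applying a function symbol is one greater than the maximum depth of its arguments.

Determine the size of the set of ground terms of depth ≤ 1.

3

If N_k denotes the number of depth-≤k ground terms, the 1 constant gives N_0 = 1, and each function symbol of arity r contributes N_{k-1}^r new terms at level k: N_k = 1 + N_{k-1} + N_{k-1}^3.
N_0 = 1
N_1 = 1 + 1 + 1^3 = 3
Explicitly: v, f3(v), f2(v, v, v).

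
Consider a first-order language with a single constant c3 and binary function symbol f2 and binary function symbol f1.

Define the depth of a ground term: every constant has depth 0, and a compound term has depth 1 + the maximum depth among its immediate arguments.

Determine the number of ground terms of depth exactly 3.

If N_k denotes the number of depth-≤k ground terms, the 1 constant gives N_0 = 1, and each function symbol of arity r contributes N_{k-1}^r new terms at level k: N_k = 1 + N_{k-1}^2 + N_{k-1}^2.
N_0 = 1
N_1 = 1 + 1^2 + 1^2 = 3
N_2 = 1 + 3^2 + 3^2 = 19
N_3 = 1 + 19^2 + 19^2 = 723
Terms of depth exactly 3: N_3 − N_2 = 723 − 19 = 704.

704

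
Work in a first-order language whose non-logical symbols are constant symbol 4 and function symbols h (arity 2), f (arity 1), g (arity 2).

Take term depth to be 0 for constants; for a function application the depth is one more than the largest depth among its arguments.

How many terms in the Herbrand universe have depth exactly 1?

3

Write N_k for the number of ground terms of depth ≤ k. A term of depth ≤ k is either a constant or a function symbol applied to arguments of depth ≤ k−1, so N_k = 1 + N_{k-1}^2 + N_{k-1} + N_{k-1}^2.
N_0 = 1
N_1 = 1 + 1^2 + 1 + 1^2 = 4
Terms of depth exactly 1: N_1 − N_0 = 4 − 1 = 3.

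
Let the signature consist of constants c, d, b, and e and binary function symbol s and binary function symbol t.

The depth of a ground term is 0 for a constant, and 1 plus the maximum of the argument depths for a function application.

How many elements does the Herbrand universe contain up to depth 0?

Let N_k = |{terms of depth ≤ k}|. Then N_0 = 4 and N_k = 4 + N_{k-1}^2 + N_{k-1}^2 for k ≥ 1 (one summand per function symbol, arity giving the exponent).
N_0 = 4
Explicitly: c, d, b, e.

4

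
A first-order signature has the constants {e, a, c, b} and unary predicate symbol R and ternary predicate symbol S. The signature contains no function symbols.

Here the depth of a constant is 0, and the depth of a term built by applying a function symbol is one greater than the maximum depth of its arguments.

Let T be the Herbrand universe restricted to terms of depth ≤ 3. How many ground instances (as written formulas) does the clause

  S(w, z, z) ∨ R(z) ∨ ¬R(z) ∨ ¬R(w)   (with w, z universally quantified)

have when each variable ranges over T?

16

Ground terms of depth ≤ 3:
  With no function symbols every ground term is a constant, so there are exactly 4 ground terms at every depth bound.
  N_0 = 4
  N_1 = 4
  N_2 = 4
  N_3 = 4
  Explicitly: e, a, c, b.
So there are 4 ground terms available for substitution.
There are 2 variables to instantiate (w, z), each occurring in at least one literal, so different choices give different ground instances.
Number of ground instances = 4^2 = 16.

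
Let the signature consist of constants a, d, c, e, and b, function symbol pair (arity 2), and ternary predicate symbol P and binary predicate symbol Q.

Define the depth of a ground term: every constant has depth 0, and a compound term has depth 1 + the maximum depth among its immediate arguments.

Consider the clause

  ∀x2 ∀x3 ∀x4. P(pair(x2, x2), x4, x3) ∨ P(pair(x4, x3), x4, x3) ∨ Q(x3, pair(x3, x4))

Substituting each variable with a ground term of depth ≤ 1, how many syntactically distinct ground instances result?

Ground terms of depth ≤ 1:
  Let N_k count ground terms of depth at most k. Each non-constant term of depth ≤ k is some function symbol applied to depth-≤(k−1) arguments, giving N_k = 5 + N_{k-1}^2.
  N_0 = 5
  N_1 = 5 + 5^2 = 30
So there are 30 ground terms available for substitution.
There are 3 variables to instantiate (x2, x3, x4), each occurring in at least one literal, so different choices give different ground instances.
Number of ground instances = 30^3 = 27000.

27000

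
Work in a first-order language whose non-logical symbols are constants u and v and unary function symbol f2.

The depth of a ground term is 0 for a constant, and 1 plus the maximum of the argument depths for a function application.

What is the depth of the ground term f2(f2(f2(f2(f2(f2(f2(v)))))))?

depth(f2(v)) = 1 + depth(v) = 1 + 0 = 1
depth(f2(f2(v))) = 1 + depth(f2(v)) = 1 + 1 = 2
depth(f2(f2(f2(v)))) = 1 + depth(f2(f2(v))) = 1 + 2 = 3
depth(f2(f2(f2(f2(v))))) = 1 + depth(f2(f2(f2(v)))) = 1 + 3 = 4
depth(f2(f2(f2(f2(f2(v)))))) = 1 + depth(f2(f2(f2(f2(v))))) = 1 + 4 = 5
depth(f2(f2(f2(f2(f2(f2(v))))))) = 1 + depth(f2(f2(f2(f2(f2(v)))))) = 1 + 5 = 6
depth(f2(f2(f2(f2(f2(f2(f2(v)))))))) = 1 + depth(f2(f2(f2(f2(f2(f2(v))))))) = 1 + 6 = 7

7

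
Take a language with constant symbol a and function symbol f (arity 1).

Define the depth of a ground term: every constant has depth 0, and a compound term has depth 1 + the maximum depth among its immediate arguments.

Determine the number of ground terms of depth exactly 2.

Let N_k count ground terms of depth at most k. Each non-constant term of depth ≤ k is some function symbol applied to depth-≤(k−1) arguments, giving N_k = 1 + N_{k-1}.
N_0 = 1
N_1 = 1 + 1 = 2
N_2 = 1 + 2 = 3
Terms of depth exactly 2: N_2 − N_1 = 3 − 2 = 1.

1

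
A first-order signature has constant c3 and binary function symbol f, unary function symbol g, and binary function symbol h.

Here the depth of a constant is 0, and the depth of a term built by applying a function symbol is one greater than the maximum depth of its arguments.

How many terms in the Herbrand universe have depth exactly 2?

Write N_k for the number of ground terms of depth ≤ k. A term of depth ≤ k is either a constant or a function symbol applied to arguments of depth ≤ k−1, so N_k = 1 + N_{k-1}^2 + N_{k-1} + N_{k-1}^2.
N_0 = 1
N_1 = 1 + 1^2 + 1 + 1^2 = 4
N_2 = 1 + 4^2 + 4 + 4^2 = 37
Terms of depth exactly 2: N_2 − N_1 = 37 − 4 = 33.

33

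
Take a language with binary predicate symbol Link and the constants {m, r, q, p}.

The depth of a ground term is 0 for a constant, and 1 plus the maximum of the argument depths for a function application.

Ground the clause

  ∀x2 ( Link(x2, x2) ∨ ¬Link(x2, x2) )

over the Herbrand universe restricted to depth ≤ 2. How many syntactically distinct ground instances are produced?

Ground terms of depth ≤ 2:
  With no function symbols every ground term is a constant, so there are exactly 4 ground terms at every depth bound.
  N_0 = 4
  N_1 = 4
  N_2 = 4
So there are 4 ground terms available for substitution.
The variable x2 ranges independently over the available ground terms, and distinct assignments produce distinct instances.
Number of ground instances = 4.

4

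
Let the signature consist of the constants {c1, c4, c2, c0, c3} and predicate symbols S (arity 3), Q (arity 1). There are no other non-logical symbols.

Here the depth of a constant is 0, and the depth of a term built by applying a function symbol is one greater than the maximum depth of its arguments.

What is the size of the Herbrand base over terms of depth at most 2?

130

First count ground terms of depth ≤ 2.
With no function symbols every ground term is a constant, so there are exactly 5 ground terms at every depth bound.
N_0 = 5
N_1 = 5
N_2 = 5
So |H| = 5.
A ground atom is a predicate applied to a tuple of terms from H, so the count is the sum over predicates of |H|^arity:
  S: 5^3 = 125;  Q: 5
Total ground atoms: 125 + 5 = 130.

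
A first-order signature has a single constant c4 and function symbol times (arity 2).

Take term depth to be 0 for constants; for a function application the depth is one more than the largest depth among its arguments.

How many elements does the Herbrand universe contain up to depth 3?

26

If N_k denotes the number of depth-≤k ground terms, the 1 constant gives N_0 = 1, and each function symbol of arity r contributes N_{k-1}^r new terms at level k: N_k = 1 + N_{k-1}^2.
N_0 = 1
N_1 = 1 + 1^2 = 2
N_2 = 1 + 2^2 = 5
N_3 = 1 + 5^2 = 26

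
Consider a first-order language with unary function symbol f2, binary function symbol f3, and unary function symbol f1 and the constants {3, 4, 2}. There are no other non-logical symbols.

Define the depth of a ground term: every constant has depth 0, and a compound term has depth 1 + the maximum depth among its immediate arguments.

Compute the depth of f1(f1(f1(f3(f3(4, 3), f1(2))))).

5

depth(f3(4, 3)) = 1 + max(0, 0) = 1
depth(f1(2)) = 1 + depth(2) = 1 + 0 = 1
depth(f3(f3(4, 3), f1(2))) = 1 + max(1, 1) = 2
depth(f1(f3(f3(4, 3), f1(2)))) = 1 + depth(f3(f3(4, 3), f1(2))) = 1 + 2 = 3
depth(f1(f1(f3(f3(4, 3), f1(2))))) = 1 + depth(f1(f3(f3(4, 3), f1(2)))) = 1 + 3 = 4
depth(f1(f1(f1(f3(f3(4, 3), f1(2)))))) = 1 + depth(f1(f1(f3(f3(4, 3), f1(2))))) = 1 + 4 = 5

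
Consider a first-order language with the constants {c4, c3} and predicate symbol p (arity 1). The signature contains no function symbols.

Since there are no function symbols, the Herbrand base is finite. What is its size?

With no function symbols, the Herbrand universe is just the 2 constants.
Ground atoms per predicate: p: 2.
Herbrand base size = 2 = 2.

2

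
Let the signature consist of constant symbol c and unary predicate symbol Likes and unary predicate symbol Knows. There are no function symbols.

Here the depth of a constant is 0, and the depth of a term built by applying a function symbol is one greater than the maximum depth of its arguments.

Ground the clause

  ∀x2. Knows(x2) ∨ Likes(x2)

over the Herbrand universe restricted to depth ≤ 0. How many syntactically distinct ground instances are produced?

Ground terms of depth ≤ 0:
  With no function symbols every ground term is a constant, so there is exactly 1 ground term at every depth bound.
  N_0 = 1
  Explicitly: c.
So there is exactly 1 ground term available for substitution.
The body mentions the single quantified variable x2; since ground terms form a free algebra, no two substitutions collapse to the same formula.
Number of ground instances = 1.

1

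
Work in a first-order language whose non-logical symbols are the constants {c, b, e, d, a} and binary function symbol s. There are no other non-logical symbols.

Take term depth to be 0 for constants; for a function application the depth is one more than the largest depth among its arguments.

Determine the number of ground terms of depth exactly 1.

25

Write N_k for the number of ground terms of depth ≤ k. A term of depth ≤ k is either a constant or a function symbol applied to arguments of depth ≤ k−1, so N_k = 5 + N_{k-1}^2.
N_0 = 5
N_1 = 5 + 5^2 = 30
Terms of depth exactly 1: N_1 − N_0 = 30 − 5 = 25.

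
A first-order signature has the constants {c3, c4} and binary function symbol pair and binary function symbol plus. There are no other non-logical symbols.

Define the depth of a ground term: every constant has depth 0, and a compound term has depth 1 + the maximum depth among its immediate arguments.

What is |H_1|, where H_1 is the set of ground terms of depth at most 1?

10

If N_k denotes the number of depth-≤k ground terms, the 2 constants give N_0 = 2, and each function symbol of arity r contributes N_{k-1}^r new terms at level k: N_k = 2 + N_{k-1}^2 + N_{k-1}^2.
N_0 = 2
N_1 = 2 + 2^2 + 2^2 = 10
Explicitly: c3, c4, pair(c3, c3), pair(c3, c4), pair(c4, c3), pair(c4, c4), plus(c3, c3), plus(c3, c4), plus(c4, c3), plus(c4, c4).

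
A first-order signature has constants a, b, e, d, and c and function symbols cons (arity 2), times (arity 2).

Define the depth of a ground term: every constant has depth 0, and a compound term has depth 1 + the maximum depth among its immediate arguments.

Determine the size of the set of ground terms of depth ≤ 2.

Count level by level. With function symbols cons/2, times/2, the terms of depth ≤ k are the 5 constants together with each function applied to depth-≤(k−1) tuples, so N_k = 5 + N_{k-1}^2 + N_{k-1}^2.
N_0 = 5
N_1 = 5 + 5^2 + 5^2 = 55
N_2 = 5 + 55^2 + 55^2 = 6055

6055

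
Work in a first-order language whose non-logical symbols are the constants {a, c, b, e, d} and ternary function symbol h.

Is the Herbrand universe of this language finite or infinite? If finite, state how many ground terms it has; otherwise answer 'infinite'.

The signature has at least one function symbol (h, arity 3) and at least one constant (a).
Iterating h gives infinitely many distinct ground terms: a, h(a, a, a), h(h(a, a, a), h(a, a, a), h(a, a, a)), ...
So the Herbrand universe is infinite.

infinite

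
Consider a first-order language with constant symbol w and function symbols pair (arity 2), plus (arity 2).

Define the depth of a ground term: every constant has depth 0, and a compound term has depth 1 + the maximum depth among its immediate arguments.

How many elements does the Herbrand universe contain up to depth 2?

19

If N_k denotes the number of depth-≤k ground terms, the 1 constant gives N_0 = 1, and each function symbol of arity r contributes N_{k-1}^r new terms at level k: N_k = 1 + N_{k-1}^2 + N_{k-1}^2.
N_0 = 1
N_1 = 1 + 1^2 + 1^2 = 3
N_2 = 1 + 3^2 + 3^2 = 19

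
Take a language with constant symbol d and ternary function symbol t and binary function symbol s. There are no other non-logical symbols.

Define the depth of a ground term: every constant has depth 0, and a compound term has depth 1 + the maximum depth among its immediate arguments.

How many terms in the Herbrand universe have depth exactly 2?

34

Let N_k count ground terms of depth at most k. Each non-constant term of depth ≤ k is some function symbol applied to depth-≤(k−1) arguments, giving N_k = 1 + N_{k-1}^3 + N_{k-1}^2.
N_0 = 1
N_1 = 1 + 1^3 + 1^2 = 3
N_2 = 1 + 3^3 + 3^2 = 37
Terms of depth exactly 2: N_2 − N_1 = 37 − 3 = 34.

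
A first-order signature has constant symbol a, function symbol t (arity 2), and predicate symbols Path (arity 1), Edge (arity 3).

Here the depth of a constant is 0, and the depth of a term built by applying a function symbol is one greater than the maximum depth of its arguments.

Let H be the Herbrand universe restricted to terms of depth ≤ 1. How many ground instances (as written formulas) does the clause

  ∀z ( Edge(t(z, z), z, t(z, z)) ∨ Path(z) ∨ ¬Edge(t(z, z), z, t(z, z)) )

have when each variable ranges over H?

Ground terms of depth ≤ 1:
  Count level by level. With function symbols t/2, the terms of depth ≤ k are the 1 constant together with each function applied to depth-≤(k−1) tuples, so N_k = 1 + N_{k-1}^2.
  N_0 = 1
  N_1 = 1 + 1^2 = 2
So there are 2 ground terms available for substitution.
The variable z ranges independently over the available ground terms, and distinct assignments produce distinct instances.
Number of ground instances = 2.

2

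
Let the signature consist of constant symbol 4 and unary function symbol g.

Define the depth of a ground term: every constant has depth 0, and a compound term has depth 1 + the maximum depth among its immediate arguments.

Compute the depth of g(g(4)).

depth(g(4)) = 1 + depth(4) = 1 + 0 = 1
depth(g(g(4))) = 1 + depth(g(4)) = 1 + 1 = 2

2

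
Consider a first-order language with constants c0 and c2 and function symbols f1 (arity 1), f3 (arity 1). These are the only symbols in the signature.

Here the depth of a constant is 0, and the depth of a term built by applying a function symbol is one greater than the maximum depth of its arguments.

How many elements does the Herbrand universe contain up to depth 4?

62

Count level by level. With function symbols f1/1, f3/1, the terms of depth ≤ k are the 2 constants together with each function applied to depth-≤(k−1) tuples, so N_k = 2 + N_{k-1} + N_{k-1}.
N_0 = 2
N_1 = 2 + 2 + 2 = 6
N_2 = 2 + 6 + 6 = 14
N_3 = 2 + 14 + 14 = 30
N_4 = 2 + 30 + 30 = 62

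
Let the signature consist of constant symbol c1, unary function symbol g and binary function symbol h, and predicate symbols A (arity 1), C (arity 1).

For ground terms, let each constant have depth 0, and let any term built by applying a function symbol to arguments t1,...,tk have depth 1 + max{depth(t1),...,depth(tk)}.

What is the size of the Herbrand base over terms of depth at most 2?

First count ground terms of depth ≤ 2.
Let N_k count ground terms of depth at most k. Each non-constant term of depth ≤ k is some function symbol applied to depth-≤(k−1) arguments, giving N_k = 1 + N_{k-1} + N_{k-1}^2.
N_0 = 1
N_1 = 1 + 1 + 1^2 = 3
N_2 = 1 + 3 + 3^2 = 13
So |H| = 13.
Ground atoms are formed by filling each argument slot of a predicate with a term from H, so an r-ary predicate gives |H|^r atoms:
  A: 13;  C: 13
Total ground atoms: 13 + 13 = 26.

26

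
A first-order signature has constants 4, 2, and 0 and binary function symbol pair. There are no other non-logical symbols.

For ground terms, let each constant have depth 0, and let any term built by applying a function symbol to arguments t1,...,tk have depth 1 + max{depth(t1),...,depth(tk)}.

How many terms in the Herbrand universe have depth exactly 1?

Let N_k count ground terms of depth at most k. Each non-constant term of depth ≤ k is some function symbol applied to depth-≤(k−1) arguments, giving N_k = 3 + N_{k-1}^2.
N_0 = 3
N_1 = 3 + 3^2 = 12
Terms of depth exactly 1: N_1 − N_0 = 12 − 3 = 9.

9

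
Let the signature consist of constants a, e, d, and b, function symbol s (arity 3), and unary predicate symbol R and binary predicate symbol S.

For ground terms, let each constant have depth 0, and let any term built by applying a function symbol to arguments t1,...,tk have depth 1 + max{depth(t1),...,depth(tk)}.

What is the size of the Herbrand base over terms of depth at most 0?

20

First count ground terms of depth ≤ 0.
If N_k denotes the number of depth-≤k ground terms, the 4 constants give N_0 = 4, and each function symbol of arity r contributes N_{k-1}^r new terms at level k: N_k = 4 + N_{k-1}^3.
N_0 = 4
So |H| = 4.
Ground atoms are formed by filling each argument slot of a predicate with a term from H, so an r-ary predicate gives |H|^r atoms:
  R: 4;  S: 4^2 = 16
Total ground atoms: 4 + 16 = 20.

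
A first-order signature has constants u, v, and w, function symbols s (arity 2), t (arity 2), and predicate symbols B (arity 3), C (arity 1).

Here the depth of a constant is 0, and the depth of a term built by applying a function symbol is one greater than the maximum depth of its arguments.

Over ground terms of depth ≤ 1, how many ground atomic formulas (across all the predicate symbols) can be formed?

9282

First count ground terms of depth ≤ 1.
If N_k denotes the number of depth-≤k ground terms, the 3 constants give N_0 = 3, and each function symbol of arity r contributes N_{k-1}^r new terms at level k: N_k = 3 + N_{k-1}^2 + N_{k-1}^2.
N_0 = 3
N_1 = 3 + 3^2 + 3^2 = 21
So |H| = 21.
Ground atoms are formed by filling each argument slot of a predicate with a term from H, so an r-ary predicate gives |H|^r atoms:
  B: 21^3 = 9261;  C: 21
Total ground atoms: 9261 + 21 = 9282.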